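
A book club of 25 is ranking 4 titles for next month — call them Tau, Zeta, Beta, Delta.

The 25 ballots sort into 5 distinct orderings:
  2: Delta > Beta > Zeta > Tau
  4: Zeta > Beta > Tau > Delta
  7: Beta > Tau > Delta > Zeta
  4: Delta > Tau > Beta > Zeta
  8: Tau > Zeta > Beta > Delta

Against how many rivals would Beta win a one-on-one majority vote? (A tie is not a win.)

Beta against each rival (25 members):
Beta vs Tau: 13 to 12, Beta.
Beta–Zeta: Beta 13–12.
Beta vs Delta: Beta preferred on 4+7+8 = 19 ballots; Beta wins 19–6.
Beta beats Tau, Zeta, Delta — 3 pairwise wins.

3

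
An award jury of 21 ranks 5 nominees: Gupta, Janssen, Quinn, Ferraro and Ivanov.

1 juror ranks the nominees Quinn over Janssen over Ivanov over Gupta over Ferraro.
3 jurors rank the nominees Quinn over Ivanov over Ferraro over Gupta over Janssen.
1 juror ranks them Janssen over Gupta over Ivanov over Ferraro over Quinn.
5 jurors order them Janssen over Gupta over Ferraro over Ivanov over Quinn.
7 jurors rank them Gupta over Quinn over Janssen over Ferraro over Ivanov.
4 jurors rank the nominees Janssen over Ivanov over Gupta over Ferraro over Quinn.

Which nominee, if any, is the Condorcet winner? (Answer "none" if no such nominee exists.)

none

Check each pair by majority over 21 ballots:
Gupta vs Janssen: Janssen wins 11–10.
Gupta vs Quinn: Gupta, 17–4.
Gupta vs Ferraro: 18 to 3, Gupta.
Gupta vs Ivanov: 1+5+7 = 13 for Gupta, 8 for Ivanov — Gupta by 13–8.
Janssen vs Quinn: Quinn wins 11–10.
Janssen vs Ferraro: Janssen preferred on 1+1+5+7+4 = 18 ballots; Janssen wins 18–3.
Janssen–Ivanov: Janssen 18–3.
Quinn vs Ferraro: Quinn preferred on 1+3+7 = 11 ballots; Quinn wins 11–10.
Quinn–Ivanov: Quinn 11–10.
Ferraro vs Ivanov: Ferraro preferred on 5+7 = 12 ballots; Ferraro wins 12–9.
Each nominee drops at least one matchup (Gupta loses to Janssen; Janssen loses to Quinn; Quinn loses to Gupta; Ferraro loses to Gupta; Ivanov loses to Gupta); the cycle Gupta → Quinn → Janssen → Gupta rules out a Condorcet winner.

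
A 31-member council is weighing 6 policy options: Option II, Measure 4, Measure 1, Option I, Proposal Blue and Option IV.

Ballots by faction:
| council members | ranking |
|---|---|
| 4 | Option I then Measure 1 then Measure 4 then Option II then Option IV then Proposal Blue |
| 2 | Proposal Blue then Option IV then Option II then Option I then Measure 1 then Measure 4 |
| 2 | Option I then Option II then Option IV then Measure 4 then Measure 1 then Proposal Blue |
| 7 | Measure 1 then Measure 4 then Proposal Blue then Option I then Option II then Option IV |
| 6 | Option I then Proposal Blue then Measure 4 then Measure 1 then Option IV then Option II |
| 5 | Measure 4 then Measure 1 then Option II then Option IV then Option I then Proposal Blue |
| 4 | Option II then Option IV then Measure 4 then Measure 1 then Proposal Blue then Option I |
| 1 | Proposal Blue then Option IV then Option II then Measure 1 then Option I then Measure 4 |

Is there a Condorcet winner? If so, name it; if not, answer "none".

Pairwise majorities:
Option II vs Measure 4: Measure 4, 22–9.
Option II–Measure 1: Measure 1 22–9.
Option II vs Option I: Option I wins 19–12.
Option II vs Proposal Blue: Proposal Blue, 16–15.
Option II–Option IV: Option II 22–9.
Measure 4 vs Measure 1: Measure 4 wins 17–14.
Measure 4 vs Option I: Measure 4, 16–15.
Measure 4 vs Proposal Blue: Measure 4 wins 22–9.
Measure 4 vs Option IV: Measure 4 wins 22–9.
Measure 1 vs Option I: Measure 1, 17–14.
Measure 1–Proposal Blue: Measure 1 22–9.
Measure 1 vs Option IV: Measure 1 wins 22–9.
Option I vs Proposal Blue: Option I wins 17–14.
Option I vs Option IV: Option I wins 19–12.
Proposal Blue–Option IV: Proposal Blue 16–15.
Measure 4 beats each of Option II, Measure 1, Option I, Proposal Blue, Option IV — Measure 4 is the Condorcet winner.

Measure 4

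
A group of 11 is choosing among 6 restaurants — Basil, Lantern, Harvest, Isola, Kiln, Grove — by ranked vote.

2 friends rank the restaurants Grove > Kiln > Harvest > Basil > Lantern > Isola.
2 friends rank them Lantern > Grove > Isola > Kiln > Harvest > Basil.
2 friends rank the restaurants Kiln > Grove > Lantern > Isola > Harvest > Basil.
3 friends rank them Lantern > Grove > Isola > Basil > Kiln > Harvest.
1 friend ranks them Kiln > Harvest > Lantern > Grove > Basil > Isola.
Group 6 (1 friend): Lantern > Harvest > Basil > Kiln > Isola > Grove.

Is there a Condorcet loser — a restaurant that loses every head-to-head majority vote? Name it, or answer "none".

Pairwise majorities:
Basil–Lantern: Lantern 9–2.
Basil vs Harvest: Harvest, 8–3.
Basil vs Isola: Isola, 7–4.
Basil vs Kiln: Kiln wins 7–4.
Basil–Grove: Grove 10–1.
Lantern vs Harvest: Lantern, 8–3.
Lantern vs Isola: 11 to 0, Lantern.
Lantern vs Kiln: Lantern is ranked higher on 2+3+1 = 6 ballots, Kiln on 5. Lantern wins 6–5.
Lantern vs Grove: Lantern preferred on 2+3+1+1 = 7 ballots; Lantern wins 7–4.
Harvest vs Isola: Isola, 7–4.
Harvest vs Kiln: Harvest is ranked higher on 1 ballot, Kiln on 10. Kiln wins 10–1.
Harvest vs Grove: Grove wins 9–2.
Isola vs Kiln: Kiln wins 6–5.
Isola vs Grove: Grove wins 10–1.
Kiln vs Grove: Grove wins 7–4.
Only Basil has no wins; Basil is the Condorcet loser.

Basil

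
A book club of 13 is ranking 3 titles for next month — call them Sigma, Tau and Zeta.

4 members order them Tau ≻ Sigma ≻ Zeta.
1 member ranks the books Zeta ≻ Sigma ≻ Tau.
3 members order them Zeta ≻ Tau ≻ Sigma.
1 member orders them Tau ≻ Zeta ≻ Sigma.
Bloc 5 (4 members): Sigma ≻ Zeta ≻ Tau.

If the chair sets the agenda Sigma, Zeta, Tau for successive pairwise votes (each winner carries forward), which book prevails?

Round 1: Sigma vs Zeta — 8–5, Sigma advances.
Round 2: Sigma vs Tau — 5–8, Tau advances.
Tau survives the agenda.

Tau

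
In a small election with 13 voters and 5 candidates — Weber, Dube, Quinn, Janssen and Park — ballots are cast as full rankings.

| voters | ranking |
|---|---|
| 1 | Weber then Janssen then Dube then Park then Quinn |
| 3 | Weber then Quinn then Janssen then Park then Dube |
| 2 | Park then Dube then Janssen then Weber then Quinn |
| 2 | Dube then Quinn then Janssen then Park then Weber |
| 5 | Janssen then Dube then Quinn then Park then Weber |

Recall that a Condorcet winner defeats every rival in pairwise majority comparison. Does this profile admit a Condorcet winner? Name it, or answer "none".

Janssen

Check each pair by majority over 13 ballots:
Weber vs Dube: Dube wins 9–4.
Weber vs Quinn: Weber preferred on 1+3+2 = 6 ballots; Quinn wins 7–6.
Weber vs Janssen: Weber is ranked higher on 1+3 = 4 ballots, Janssen on 9. Janssen wins 9–4.
Weber vs Park: Park, 9–4.
Dube–Quinn: Dube 10–3.
Dube–Janssen: Janssen 9–4.
Dube vs Park: Dube preferred on 1+2+5 = 8 ballots; Dube wins 8–5.
Quinn vs Janssen: Janssen, 8–5.
Quinn vs Park: 10 to 3, Quinn.
Janssen vs Park: Janssen is ranked higher on 1+3+2+5 = 11 ballots, Park on 2. Janssen wins 11–2.
Janssen defeats every rival head-to-head and is the Condorcet winner.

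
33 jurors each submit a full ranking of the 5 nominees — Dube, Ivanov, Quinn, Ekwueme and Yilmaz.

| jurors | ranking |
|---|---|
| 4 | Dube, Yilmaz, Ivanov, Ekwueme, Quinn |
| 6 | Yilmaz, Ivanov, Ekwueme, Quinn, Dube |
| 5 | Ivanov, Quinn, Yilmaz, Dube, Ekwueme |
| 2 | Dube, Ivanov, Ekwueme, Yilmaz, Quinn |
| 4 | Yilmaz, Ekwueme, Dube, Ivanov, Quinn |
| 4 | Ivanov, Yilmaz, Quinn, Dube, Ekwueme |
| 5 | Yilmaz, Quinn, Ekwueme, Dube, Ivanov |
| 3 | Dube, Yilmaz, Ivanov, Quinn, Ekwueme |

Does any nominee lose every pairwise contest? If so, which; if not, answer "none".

Ekwueme

Pairwise majorities:
Dube vs Ivanov: Dube, 18–15.
Dube vs Quinn: Dube preferred on 4+2+4+3 = 13 ballots; Quinn wins 20–13.
Dube vs Ekwueme: Dube wins 18–15.
Dube vs Yilmaz: 9 to 24, Yilmaz.
Ivanov vs Quinn: 28 for Ivanov, 5 for Quinn — Ivanov by 28–5.
Ivanov vs Ekwueme: Ivanov wins 24–9.
Ivanov vs Yilmaz: Yilmaz wins 22–11.
Quinn–Ekwueme: Quinn 17–16.
Quinn vs Yilmaz: Quinn preferred on 5 ballots; Yilmaz wins 28–5.
Ekwueme vs Yilmaz: Yilmaz, 31–2.
Ekwueme is beaten in every head-to-head and is the Condorcet loser.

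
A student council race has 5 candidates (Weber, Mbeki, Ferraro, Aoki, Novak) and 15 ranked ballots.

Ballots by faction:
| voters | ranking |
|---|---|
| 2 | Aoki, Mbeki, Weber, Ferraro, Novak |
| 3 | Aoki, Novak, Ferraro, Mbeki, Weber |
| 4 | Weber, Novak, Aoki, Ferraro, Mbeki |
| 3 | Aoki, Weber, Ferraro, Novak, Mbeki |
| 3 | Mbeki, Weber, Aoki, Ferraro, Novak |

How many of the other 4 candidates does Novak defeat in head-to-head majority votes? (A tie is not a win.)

1

Novak against each rival (15 voters):
Novak vs Weber: 3 to 12, Weber.
Novak vs Mbeki: Novak is ranked higher on 3+4+3 = 10 ballots, Mbeki on 5. Novak wins 10–5.
Novak vs Ferraro: Ferraro wins 8–7.
Novak vs Aoki: Aoki, 11–4.
Novak beats Mbeki; loses to Weber, Ferraro, Aoki — 1 pairwise win.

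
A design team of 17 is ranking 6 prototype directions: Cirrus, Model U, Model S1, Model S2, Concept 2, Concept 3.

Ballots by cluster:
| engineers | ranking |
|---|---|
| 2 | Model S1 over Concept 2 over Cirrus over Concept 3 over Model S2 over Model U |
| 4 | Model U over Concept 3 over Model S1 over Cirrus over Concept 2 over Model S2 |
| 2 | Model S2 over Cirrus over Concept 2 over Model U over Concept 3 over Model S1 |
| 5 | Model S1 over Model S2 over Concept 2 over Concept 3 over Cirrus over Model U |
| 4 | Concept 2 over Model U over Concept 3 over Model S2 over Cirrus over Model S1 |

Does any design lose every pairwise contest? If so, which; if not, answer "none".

none

Pairwise majorities:
Cirrus vs Model U: Cirrus wins 9–8.
Cirrus vs Model S1: 2+4 = 6 for Cirrus, 11 for Model S1 — Model S1 by 11–6.
Cirrus vs Model S2: Model S2 wins 11–6.
Cirrus vs Concept 2: Concept 2, 11–6.
Cirrus vs Concept 3: Cirrus preferred on 2+2 = 4 ballots; Concept 3 wins 13–4.
Model U vs Model S1: Model U preferred on 4+2+4 = 10 ballots; Model U wins 10–7.
Model U vs Model S2: Model S2 wins 9–8.
Model U vs Concept 2: Concept 2 wins 13–4.
Model U vs Concept 3: Model U is ranked higher on 4+2+4 = 10 ballots, Concept 3 on 7. Model U wins 10–7.
Model S1–Model S2: Model S1 11–6.
Model S1 vs Concept 2: Model S1 wins 11–6.
Model S1 vs Concept 3: 7 to 10, Concept 3.
Model S2 vs Concept 2: Model S2 is ranked higher on 2+5 = 7 ballots, Concept 2 on 10. Concept 2 wins 10–7.
Model S2 vs Concept 3: Concept 3 wins 10–7.
Concept 2 vs Concept 3: Concept 2 is ranked higher on 2+2+5+4 = 13 ballots, Concept 3 on 4. Concept 2 wins 13–4.
Every design wins at least one matchup (Cirrus beats Model U; Model U beats Model S1; Model S1 beats Cirrus; Model S2 beats Cirrus; Concept 2 beats Cirrus; Concept 3 beats Cirrus), so there is no Condorcet loser.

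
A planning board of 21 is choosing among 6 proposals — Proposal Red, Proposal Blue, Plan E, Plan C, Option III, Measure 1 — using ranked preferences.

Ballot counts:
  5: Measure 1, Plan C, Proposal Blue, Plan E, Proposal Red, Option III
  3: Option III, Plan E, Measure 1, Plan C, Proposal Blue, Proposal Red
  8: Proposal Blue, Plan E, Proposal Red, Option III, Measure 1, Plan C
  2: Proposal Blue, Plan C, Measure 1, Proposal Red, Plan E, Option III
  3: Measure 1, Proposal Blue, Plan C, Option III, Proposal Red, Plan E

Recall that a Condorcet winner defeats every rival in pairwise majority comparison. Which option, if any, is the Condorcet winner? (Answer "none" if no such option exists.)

none

Head-to-head results (21 council members):
Proposal Red–Proposal Blue: Proposal Blue 21–0.
Proposal Red–Plan E: Plan E 16–5.
Proposal Red–Plan C: Plan C 13–8.
Proposal Red vs Option III: Proposal Red wins 15–6.
Proposal Red vs Measure 1: Measure 1, 13–8.
Proposal Blue–Plan E: Proposal Blue 18–3.
Proposal Blue vs Plan C: Proposal Blue wins 13–8.
Proposal Blue vs Option III: Proposal Blue, 18–3.
Proposal Blue–Measure 1: Measure 1 11–10.
Plan E vs Plan C: Plan E, 11–10.
Plan E–Option III: Plan E 15–6.
Plan E vs Measure 1: Plan E wins 11–10.
Plan C vs Option III: Option III wins 11–10.
Plan C vs Measure 1: Measure 1 wins 19–2.
Option III vs Measure 1: Option III, 11–10.
No option is unbeaten: Proposal Red loses to Proposal Blue; Proposal Blue loses to Measure 1; Plan E loses to Proposal Blue; Plan C loses to Proposal Blue; Option III loses to Proposal Red; Measure 1 loses to Plan E. In particular Proposal Red beats Option III beats Plan C beats Proposal Red is a majority cycle — no Condorcet winner exists.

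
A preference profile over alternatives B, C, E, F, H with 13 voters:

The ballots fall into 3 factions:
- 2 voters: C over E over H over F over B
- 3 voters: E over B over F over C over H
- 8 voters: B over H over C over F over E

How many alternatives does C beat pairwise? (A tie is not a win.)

C against each rival (13 voters):
C–B: B 11–2.
C vs E: C, 10–3.
C vs F: C is ranked higher on 2+8 = 10 ballots, F on 3. C wins 10–3.
C vs H: C is ranked higher on 2+3 = 5 ballots, H on 8. H wins 8–5.
C beats E, F; loses to B, H — 2 pairwise wins.

2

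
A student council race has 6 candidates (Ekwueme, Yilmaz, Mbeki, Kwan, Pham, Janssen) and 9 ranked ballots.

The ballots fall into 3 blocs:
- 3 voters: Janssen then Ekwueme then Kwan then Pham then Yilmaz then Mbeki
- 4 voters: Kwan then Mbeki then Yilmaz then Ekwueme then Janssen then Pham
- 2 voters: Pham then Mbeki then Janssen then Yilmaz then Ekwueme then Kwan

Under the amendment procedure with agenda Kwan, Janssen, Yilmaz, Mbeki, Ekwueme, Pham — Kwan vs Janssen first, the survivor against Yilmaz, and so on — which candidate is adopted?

Pham

Round 1: Kwan vs Janssen — 4–5, Janssen advances.
Round 2: Janssen vs Yilmaz — 5–4, Janssen advances.
Round 3: Janssen vs Mbeki — 3–6, Mbeki advances.
Round 4: Mbeki vs Ekwueme — 6–3, Mbeki advances.
Round 5: Mbeki vs Pham — 4–5, Pham advances.
The agenda winner is Pham.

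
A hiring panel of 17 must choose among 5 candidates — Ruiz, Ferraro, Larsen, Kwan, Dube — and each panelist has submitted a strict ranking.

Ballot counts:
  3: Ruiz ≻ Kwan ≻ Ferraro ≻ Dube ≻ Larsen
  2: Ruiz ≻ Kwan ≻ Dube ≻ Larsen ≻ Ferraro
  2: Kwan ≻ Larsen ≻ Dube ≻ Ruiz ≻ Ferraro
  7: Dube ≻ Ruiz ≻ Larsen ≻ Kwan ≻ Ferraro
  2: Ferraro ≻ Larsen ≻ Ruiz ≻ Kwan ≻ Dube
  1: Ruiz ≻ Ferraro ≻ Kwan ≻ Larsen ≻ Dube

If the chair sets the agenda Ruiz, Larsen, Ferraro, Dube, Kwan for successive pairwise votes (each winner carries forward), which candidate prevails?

Round 1: Ruiz vs Larsen — 13–4, Ruiz advances.
Round 2: Ruiz vs Ferraro — 15–2, Ruiz advances.
Round 3: Ruiz vs Dube — 8–9, Dube advances.
Round 4: Dube vs Kwan — 7–10, Kwan advances.
Kwan survives the agenda.

Kwan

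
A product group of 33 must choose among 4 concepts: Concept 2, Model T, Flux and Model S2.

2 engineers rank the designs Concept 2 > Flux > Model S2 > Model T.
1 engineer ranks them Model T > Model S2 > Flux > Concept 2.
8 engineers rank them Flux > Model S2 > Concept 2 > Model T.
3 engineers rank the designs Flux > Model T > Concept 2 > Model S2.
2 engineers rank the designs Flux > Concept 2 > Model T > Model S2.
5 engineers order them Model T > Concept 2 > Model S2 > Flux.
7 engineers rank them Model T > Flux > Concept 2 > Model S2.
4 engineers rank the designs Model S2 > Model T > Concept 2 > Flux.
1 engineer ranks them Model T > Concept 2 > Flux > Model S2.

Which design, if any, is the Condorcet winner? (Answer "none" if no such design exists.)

Model T

Check each pair by majority over 33 ballots:
Concept 2 vs Model T: Concept 2 preferred on 2+8+2 = 12 ballots; Model T wins 21–12.
Concept 2 vs Flux: 12 to 21, Flux.
Concept 2 vs Model S2: 20 to 13, Concept 2.
Model T vs Flux: Model T preferred on 1+5+7+4+1 = 18 ballots; Model T wins 18–15.
Model T vs Model S2: 1+3+2+5+7+1 = 19 for Model T, 14 for Model S2 — Model T by 19–14.
Flux vs Model S2: 2+8+3+2+7+1 = 23 for Flux, 10 for Model S2 — Flux by 23–10.
Only Model T has no losses; Model T is the Condorcet winner.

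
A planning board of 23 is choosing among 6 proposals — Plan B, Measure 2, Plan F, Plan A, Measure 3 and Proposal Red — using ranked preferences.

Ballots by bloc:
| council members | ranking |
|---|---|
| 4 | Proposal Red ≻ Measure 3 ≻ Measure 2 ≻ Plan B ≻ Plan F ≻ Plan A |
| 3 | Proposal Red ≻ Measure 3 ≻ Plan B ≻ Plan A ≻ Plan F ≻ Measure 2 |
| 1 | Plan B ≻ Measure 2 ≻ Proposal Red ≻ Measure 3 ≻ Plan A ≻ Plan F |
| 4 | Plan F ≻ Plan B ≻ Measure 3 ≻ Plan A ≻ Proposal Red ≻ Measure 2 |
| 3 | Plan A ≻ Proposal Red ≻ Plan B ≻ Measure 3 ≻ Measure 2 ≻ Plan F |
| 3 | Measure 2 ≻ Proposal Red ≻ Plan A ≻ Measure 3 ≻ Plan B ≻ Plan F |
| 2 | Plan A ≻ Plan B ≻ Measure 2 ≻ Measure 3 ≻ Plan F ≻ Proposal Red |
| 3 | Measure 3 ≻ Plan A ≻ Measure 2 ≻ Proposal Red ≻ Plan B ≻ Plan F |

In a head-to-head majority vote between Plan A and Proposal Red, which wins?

Plan A

Ballots ranking Plan A above Proposal Red: 4 + 3 + 2 + 3 = 12.
Ballots ranking Proposal Red above Plan A: 23 − 12 = 11.
Plan A wins the head-to-head 12–11.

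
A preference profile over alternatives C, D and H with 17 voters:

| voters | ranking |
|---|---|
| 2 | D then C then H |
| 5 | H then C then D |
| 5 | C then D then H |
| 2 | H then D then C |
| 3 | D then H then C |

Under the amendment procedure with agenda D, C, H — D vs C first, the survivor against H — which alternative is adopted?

H

Round 1: D vs C — 7–10, C advances.
Round 2: C vs H — 7–10, H advances.
H survives the agenda.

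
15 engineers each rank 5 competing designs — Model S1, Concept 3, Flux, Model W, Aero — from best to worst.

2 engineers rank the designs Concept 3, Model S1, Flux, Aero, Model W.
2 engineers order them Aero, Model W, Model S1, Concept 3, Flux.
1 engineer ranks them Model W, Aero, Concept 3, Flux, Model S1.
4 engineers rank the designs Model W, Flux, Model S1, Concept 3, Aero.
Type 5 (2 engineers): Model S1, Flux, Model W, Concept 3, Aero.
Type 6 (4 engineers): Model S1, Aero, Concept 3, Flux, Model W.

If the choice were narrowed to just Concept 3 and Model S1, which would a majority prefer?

Model S1

Ballots ranking Concept 3 above Model S1: 2 + 1 = 3.
Ballots ranking Model S1 above Concept 3: 15 − 3 = 12.
Model S1 wins the head-to-head 12–3.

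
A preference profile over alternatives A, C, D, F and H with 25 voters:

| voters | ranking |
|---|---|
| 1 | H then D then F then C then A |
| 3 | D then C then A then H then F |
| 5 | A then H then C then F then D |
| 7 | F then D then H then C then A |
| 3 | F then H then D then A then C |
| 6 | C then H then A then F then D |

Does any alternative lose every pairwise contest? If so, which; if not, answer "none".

Pairwise majorities:
A vs C: C wins 17–8.
A vs D: D, 14–11.
A vs F: A wins 14–11.
A vs H: 8 to 17, H.
C vs D: C is ranked higher on 5+6 = 11 ballots, D on 14. D wins 14–11.
C vs F: C is ranked higher on 3+5+6 = 14 ballots, F on 11. C wins 14–11.
C vs H: H, 16–9.
D–F: F 21–4.
D vs H: D preferred on 3+7 = 10 ballots; H wins 15–10.
F vs H: F is ranked higher on 7+3 = 10 ballots, H on 15. H wins 15–10.
Each alternative has at least one pairwise win (A beats F; C beats A; D beats A; F beats D; H beats A) — no Condorcet loser.

none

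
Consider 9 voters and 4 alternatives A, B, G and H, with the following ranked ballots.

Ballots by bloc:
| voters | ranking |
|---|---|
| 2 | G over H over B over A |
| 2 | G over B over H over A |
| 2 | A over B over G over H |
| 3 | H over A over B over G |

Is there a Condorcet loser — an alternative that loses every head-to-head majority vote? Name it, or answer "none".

none

Head-to-head results (9 voters):
A–B: A 5–4.
A vs G: 5 to 4, A.
A vs H: H wins 7–2.
B vs G: B wins 5–4.
B vs H: H, 5–4.
G vs H: G, 6–3.
Every alternative wins at least one matchup (A beats B; B beats G; G beats H; H beats A), so there is no Condorcet loser.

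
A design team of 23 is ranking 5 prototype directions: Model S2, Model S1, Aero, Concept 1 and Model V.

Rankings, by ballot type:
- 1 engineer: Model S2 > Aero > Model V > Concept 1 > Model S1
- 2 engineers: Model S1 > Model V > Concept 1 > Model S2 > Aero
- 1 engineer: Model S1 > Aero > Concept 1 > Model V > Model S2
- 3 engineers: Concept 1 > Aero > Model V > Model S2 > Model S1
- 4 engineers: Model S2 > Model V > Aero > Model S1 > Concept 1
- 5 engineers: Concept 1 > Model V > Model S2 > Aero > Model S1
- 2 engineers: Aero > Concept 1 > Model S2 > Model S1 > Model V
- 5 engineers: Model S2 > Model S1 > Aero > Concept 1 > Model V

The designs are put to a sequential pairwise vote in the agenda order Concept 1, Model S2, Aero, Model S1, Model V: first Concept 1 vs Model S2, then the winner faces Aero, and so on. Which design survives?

Round 1: Concept 1 vs Model S2 — 13–10, Concept 1 advances.
Round 2: Concept 1 vs Aero — 10–13, Aero advances.
Round 3: Aero vs Model S1 — 15–8, Aero advances.
Round 4: Aero vs Model V — 12–11, Aero advances.
Aero survives the agenda.

Aero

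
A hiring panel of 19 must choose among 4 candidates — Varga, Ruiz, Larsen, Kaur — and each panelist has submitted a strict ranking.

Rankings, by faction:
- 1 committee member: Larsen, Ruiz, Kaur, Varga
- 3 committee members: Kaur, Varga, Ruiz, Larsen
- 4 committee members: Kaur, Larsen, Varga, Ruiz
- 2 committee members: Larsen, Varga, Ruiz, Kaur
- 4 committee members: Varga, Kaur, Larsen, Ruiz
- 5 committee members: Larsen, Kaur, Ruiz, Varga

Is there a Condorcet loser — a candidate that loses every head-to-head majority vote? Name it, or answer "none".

Pairwise majorities:
Varga vs Ruiz: 3+4+2+4 = 13 for Varga, 6 for Ruiz — Varga by 13–6.
Varga vs Larsen: Larsen, 12–7.
Varga vs Kaur: Kaur, 13–6.
Ruiz vs Larsen: Larsen, 16–3.
Ruiz vs Kaur: Kaur, 16–3.
Larsen vs Kaur: 8 to 11, Kaur.
Ruiz loses to every other candidate — it is the Condorcet loser.

Ruiz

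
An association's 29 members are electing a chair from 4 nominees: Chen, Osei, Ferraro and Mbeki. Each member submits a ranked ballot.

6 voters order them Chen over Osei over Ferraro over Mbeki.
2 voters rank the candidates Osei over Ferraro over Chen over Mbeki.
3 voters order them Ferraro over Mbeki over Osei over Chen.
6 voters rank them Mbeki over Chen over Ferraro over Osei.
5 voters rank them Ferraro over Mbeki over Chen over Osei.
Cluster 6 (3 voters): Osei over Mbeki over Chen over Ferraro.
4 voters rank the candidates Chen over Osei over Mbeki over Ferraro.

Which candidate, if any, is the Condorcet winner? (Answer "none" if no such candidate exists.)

Head-to-head results (29 voters):
Chen vs Osei: Chen is ranked higher on 6+6+5+4 = 21 ballots, Osei on 8. Chen wins 21–8.
Chen vs Ferraro: 6+6+3+4 = 19 for Chen, 10 for Ferraro — Chen by 19–10.
Chen vs Mbeki: Chen is ranked higher on 6+2+4 = 12 ballots, Mbeki on 17. Mbeki wins 17–12.
Osei vs Ferraro: Osei is ranked higher on 6+2+3+4 = 15 ballots, Ferraro on 14. Osei wins 15–14.
Osei vs Mbeki: 15 to 14, Osei.
Ferraro vs Mbeki: 6+2+3+5 = 16 for Ferraro, 13 for Mbeki — Ferraro by 16–13.
Every candidate loses at least once (Chen loses to Mbeki; Osei loses to Chen; Ferraro loses to Chen; Mbeki loses to Osei). The majority relation contains the cycle Chen → Osei → Mbeki → Chen, so there is no Condorcet winner.

none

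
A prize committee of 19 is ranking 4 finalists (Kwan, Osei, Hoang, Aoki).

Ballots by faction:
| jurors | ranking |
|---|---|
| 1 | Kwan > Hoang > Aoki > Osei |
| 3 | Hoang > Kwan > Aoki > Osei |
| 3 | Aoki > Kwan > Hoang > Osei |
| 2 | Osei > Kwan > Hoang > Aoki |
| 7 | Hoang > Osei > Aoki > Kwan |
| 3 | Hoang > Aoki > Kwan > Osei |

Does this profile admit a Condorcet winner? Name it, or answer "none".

Hoang

Pairwise majorities:
Kwan vs Osei: Kwan preferred on 1+3+3+3 = 10 ballots; Kwan wins 10–9.
Kwan vs Hoang: 6 to 13, Hoang.
Kwan vs Aoki: Kwan preferred on 1+3+2 = 6 ballots; Aoki wins 13–6.
Osei vs Hoang: Osei preferred on 2 ballots; Hoang wins 17–2.
Osei vs Aoki: Osei preferred on 2+7 = 9 ballots; Aoki wins 10–9.
Hoang vs Aoki: 1+3+2+7+3 = 16 for Hoang, 3 for Aoki — Hoang by 16–3.
Hoang defeats every rival head-to-head and is the Condorcet winner.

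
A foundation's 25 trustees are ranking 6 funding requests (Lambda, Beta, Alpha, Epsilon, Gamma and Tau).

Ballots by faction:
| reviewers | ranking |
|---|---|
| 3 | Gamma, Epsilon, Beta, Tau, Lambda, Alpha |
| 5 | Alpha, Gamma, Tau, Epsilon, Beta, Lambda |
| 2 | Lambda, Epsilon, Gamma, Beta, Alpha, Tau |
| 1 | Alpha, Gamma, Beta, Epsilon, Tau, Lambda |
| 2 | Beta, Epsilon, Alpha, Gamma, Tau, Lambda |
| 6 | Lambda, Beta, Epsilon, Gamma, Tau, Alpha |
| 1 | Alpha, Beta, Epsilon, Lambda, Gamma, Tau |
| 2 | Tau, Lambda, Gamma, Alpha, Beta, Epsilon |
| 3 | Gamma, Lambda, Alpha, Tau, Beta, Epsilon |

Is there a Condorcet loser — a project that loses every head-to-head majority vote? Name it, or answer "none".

Pairwise majorities:
Lambda vs Beta: 2+6+2+3 = 13 for Lambda, 12 for Beta — Lambda by 13–12.
Lambda vs Alpha: Lambda, 16–9.
Lambda–Epsilon: Lambda 13–12.
Lambda vs Gamma: 2+6+1+2 = 11 for Lambda, 14 for Gamma — Gamma by 14–11.
Lambda vs Tau: 12 to 13, Tau.
Beta vs Alpha: Beta wins 13–12.
Beta vs Epsilon: Beta is ranked higher on 1+2+6+1+2+3 = 15 ballots, Epsilon on 10. Beta wins 15–10.
Beta–Gamma: Gamma 16–9.
Beta vs Tau: Beta wins 15–10.
Alpha vs Epsilon: Epsilon wins 13–12.
Alpha–Gamma: Gamma 16–9.
Alpha vs Tau: Alpha is ranked higher on 5+2+1+2+1+3 = 14 ballots, Tau on 11. Alpha wins 14–11.
Epsilon vs Gamma: Gamma wins 14–11.
Epsilon–Tau: Epsilon 15–10.
Gamma vs Tau: Gamma wins 23–2.
Every project wins at least one matchup (Lambda beats Beta; Beta beats Alpha; Alpha beats Tau; Epsilon beats Alpha; Gamma beats Lambda; Tau beats Lambda), so there is no Condorcet loser.

none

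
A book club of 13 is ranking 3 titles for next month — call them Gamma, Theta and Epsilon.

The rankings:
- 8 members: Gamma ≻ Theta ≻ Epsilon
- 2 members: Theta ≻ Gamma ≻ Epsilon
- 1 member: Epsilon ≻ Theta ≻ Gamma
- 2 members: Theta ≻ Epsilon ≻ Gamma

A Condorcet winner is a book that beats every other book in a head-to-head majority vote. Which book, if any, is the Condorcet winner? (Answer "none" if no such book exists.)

Gamma

Head-to-head results (13 members):
Gamma vs Theta: 8 for Gamma, 5 for Theta — Gamma by 8–5.
Gamma vs Epsilon: 10 to 3, Gamma.
Theta vs Epsilon: Theta preferred on 8+2+2 = 12 ballots; Theta wins 12–1.
Only Gamma has no losses; Gamma is the Condorcet winner.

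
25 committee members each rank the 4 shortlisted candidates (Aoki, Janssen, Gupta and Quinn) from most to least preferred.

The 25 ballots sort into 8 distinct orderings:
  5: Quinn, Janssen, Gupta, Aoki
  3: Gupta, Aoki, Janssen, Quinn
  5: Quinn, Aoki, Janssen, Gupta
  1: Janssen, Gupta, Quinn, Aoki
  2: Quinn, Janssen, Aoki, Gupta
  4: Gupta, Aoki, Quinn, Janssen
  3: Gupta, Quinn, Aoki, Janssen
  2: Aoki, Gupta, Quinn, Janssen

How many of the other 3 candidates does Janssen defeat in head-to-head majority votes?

Janssen against each rival (25 committee members):
Janssen–Aoki: Aoki 17–8.
Janssen vs Gupta: 5+5+1+2 = 13 for Janssen, 12 for Gupta — Janssen by 13–12.
Janssen–Quinn: Quinn 21–4.
Janssen beats Gupta; loses to Aoki, Quinn — 1 pairwise win.

1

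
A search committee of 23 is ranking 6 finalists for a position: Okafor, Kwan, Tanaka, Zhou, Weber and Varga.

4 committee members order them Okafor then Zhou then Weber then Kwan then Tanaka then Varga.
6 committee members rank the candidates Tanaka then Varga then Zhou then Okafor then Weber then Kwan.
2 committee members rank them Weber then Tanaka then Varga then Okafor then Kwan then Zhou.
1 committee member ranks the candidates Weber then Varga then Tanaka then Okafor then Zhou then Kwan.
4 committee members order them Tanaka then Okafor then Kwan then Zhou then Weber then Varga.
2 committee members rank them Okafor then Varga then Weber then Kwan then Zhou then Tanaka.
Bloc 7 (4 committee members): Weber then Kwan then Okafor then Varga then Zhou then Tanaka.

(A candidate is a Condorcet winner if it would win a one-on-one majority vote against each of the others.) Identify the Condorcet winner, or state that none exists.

none

Pairwise majorities:
Okafor vs Kwan: Okafor preferred on 4+6+2+1+4+2 = 19 ballots; Okafor wins 19–4.
Okafor vs Tanaka: 4+2+4 = 10 for Okafor, 13 for Tanaka — Tanaka by 13–10.
Okafor vs Zhou: Okafor is ranked higher on 4+2+1+4+2+4 = 17 ballots, Zhou on 6. Okafor wins 17–6.
Okafor vs Weber: 16 to 7, Okafor.
Okafor vs Varga: 4+4+2+4 = 14 for Okafor, 9 for Varga — Okafor by 14–9.
Kwan vs Tanaka: Kwan preferred on 4+2+4 = 10 ballots; Tanaka wins 13–10.
Kwan vs Zhou: 12 to 11, Kwan.
Kwan vs Weber: 4 for Kwan, 19 for Weber — Weber by 19–4.
Kwan vs Varga: Kwan is ranked higher on 4+4+4 = 12 ballots, Varga on 11. Kwan wins 12–11.
Tanaka vs Zhou: Tanaka preferred on 6+2+1+4 = 13 ballots; Tanaka wins 13–10.
Tanaka vs Weber: 6+4 = 10 for Tanaka, 13 for Weber — Weber by 13–10.
Tanaka vs Varga: 4+6+2+4 = 16 for Tanaka, 7 for Varga — Tanaka by 16–7.
Zhou vs Weber: Zhou is ranked higher on 4+6+4 = 14 ballots, Weber on 9. Zhou wins 14–9.
Zhou vs Varga: 4+4 = 8 for Zhou, 15 for Varga — Varga by 15–8.
Weber vs Varga: 15 to 8, Weber.
Every candidate loses at least once (Okafor loses to Tanaka; Kwan loses to Okafor; Tanaka loses to Weber; Zhou loses to Okafor; Weber loses to Okafor; Varga loses to Okafor). The majority relation contains the cycle Okafor > Weber > Tanaka > Okafor, so there is no Condorcet winner.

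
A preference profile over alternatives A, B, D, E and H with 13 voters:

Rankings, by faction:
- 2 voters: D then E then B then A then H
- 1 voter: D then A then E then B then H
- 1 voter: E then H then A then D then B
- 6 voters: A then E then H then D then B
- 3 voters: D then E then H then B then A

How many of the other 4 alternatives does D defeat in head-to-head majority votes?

D against each rival (13 voters):
D–A: A 7–6.
D vs B: 2+1+1+6+3 = 13 for D, 0 for B — D by 13–0.
D vs E: 2+1+3 = 6 for D, 7 for E — E by 7–6.
D vs H: 2+1+3 = 6 for D, 7 for H — H by 7–6.
D beats B; loses to A, E, H — 1 pairwise win.

1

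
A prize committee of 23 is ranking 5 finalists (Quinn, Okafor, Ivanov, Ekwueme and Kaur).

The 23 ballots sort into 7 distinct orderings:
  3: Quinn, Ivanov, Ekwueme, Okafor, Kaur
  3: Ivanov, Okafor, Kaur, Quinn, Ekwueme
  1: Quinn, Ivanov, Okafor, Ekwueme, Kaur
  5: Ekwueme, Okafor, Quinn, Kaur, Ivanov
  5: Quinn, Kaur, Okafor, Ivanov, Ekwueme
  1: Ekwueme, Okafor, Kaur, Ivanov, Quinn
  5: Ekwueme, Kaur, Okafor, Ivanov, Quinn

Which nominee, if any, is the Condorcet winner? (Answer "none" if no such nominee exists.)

Check each pair by majority over 23 ballots:
Quinn vs Okafor: Quinn is ranked higher on 3+1+5 = 9 ballots, Okafor on 14. Okafor wins 14–9.
Quinn vs Ivanov: Quinn preferred on 3+1+5+5 = 14 ballots; Quinn wins 14–9.
Quinn vs Ekwueme: 12 to 11, Quinn.
Quinn vs Kaur: Quinn preferred on 3+1+5+5 = 14 ballots; Quinn wins 14–9.
Okafor vs Ivanov: Okafor is ranked higher on 5+5+1+5 = 16 ballots, Ivanov on 7. Okafor wins 16–7.
Okafor vs Ekwueme: 9 to 14, Ekwueme.
Okafor vs Kaur: Okafor is ranked higher on 3+3+1+5+1 = 13 ballots, Kaur on 10. Okafor wins 13–10.
Ivanov vs Ekwueme: Ivanov is ranked higher on 3+3+1+5 = 12 ballots, Ekwueme on 11. Ivanov wins 12–11.
Ivanov vs Kaur: Ivanov preferred on 3+3+1 = 7 ballots; Kaur wins 16–7.
Ekwueme vs Kaur: Ekwueme is ranked higher on 3+1+5+1+5 = 15 ballots, Kaur on 8. Ekwueme wins 15–8.
Every nominee loses at least once (Quinn loses to Okafor; Okafor loses to Ekwueme; Ivanov loses to Quinn; Ekwueme loses to Quinn; Kaur loses to Quinn). The majority relation contains the cycle Quinn > Ekwueme > Okafor > Quinn, so there is no Condorcet winner.

none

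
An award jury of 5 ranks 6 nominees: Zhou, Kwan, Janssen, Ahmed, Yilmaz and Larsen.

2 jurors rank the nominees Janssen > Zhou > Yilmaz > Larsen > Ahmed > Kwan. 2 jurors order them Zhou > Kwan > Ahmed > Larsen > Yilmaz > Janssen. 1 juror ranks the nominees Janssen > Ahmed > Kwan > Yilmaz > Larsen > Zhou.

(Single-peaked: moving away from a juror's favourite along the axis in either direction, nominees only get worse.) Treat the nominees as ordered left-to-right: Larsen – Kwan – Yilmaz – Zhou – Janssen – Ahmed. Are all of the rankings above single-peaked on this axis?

no

Axis positions: Larsen=1, Kwan=2, Yilmaz=3, Zhou=4, Janssen=5, Ahmed=6.
Ballot type 1: ranking walks positions 5-4-3-1-6-2; Larsen is ranked above Kwan even though Kwan lies between Larsen and the peak Janssen on the axis — preferences dip and rise again. Not single-peaked.
Ballot type 2: ranking walks positions 4-2-6-1-3-5; Kwan is ranked above Yilmaz even though Yilmaz lies between Kwan and the peak Zhou on the axis — preferences dip and rise again. Not single-peaked.
Ballot type 3: ranking walks positions 5-6-2-3-1-4; Kwan is ranked above Zhou even though Zhou lies between Kwan and the peak Janssen on the axis — preferences dip and rise again. Not single-peaked.
Ballot type 1 violates single-peakedness, so the profile is not single-peaked on this axis.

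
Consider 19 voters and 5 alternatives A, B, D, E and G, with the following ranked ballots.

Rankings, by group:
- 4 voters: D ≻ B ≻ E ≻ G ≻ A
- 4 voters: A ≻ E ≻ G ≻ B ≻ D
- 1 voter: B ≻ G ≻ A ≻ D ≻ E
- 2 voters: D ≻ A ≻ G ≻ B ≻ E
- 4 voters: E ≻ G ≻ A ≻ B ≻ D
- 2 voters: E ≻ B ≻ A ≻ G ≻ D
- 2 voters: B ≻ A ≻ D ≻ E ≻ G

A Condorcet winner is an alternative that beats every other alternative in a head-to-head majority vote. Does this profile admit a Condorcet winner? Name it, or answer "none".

Pairwise majorities:
A vs B: 4+2+4 = 10 for A, 9 for B — A by 10–9.
A vs D: A is ranked higher on 4+1+4+2+2 = 13 ballots, D on 6. A wins 13–6.
A vs E: E, 10–9.
A vs G: 10 to 9, A.
B vs D: B wins 13–6.
B–E: E 10–9.
B vs G: 9 to 10, G.
D vs E: E wins 10–9.
D vs G: G wins 11–8.
E vs G: E preferred on 4+4+4+2+2 = 16 ballots; E wins 16–3.
Only E has no losses; E is the Condorcet winner.

E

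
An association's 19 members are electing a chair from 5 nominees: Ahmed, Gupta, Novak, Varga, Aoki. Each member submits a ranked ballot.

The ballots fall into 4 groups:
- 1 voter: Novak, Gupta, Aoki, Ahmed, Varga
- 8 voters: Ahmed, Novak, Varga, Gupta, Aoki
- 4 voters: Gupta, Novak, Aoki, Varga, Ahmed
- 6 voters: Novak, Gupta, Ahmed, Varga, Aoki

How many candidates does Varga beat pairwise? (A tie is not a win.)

1

Varga against each rival (19 voters):
Varga vs Ahmed: Ahmed, 15–4.
Varga vs Gupta: Gupta wins 11–8.
Varga vs Novak: 0 for Varga, 19 for Novak — Novak by 19–0.
Varga–Aoki: Varga 14–5.
Varga beats Aoki; loses to Ahmed, Gupta, Novak — 1 pairwise win.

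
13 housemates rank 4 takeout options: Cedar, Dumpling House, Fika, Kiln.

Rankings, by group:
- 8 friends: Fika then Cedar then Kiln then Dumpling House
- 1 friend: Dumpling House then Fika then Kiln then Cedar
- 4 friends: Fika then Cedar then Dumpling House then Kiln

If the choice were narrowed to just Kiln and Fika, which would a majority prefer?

No ballot ranks Kiln above Fika: 0.
Ballots ranking Fika above Kiln: 13 − 0 = 13.
Fika wins the head-to-head 13–0.

Fika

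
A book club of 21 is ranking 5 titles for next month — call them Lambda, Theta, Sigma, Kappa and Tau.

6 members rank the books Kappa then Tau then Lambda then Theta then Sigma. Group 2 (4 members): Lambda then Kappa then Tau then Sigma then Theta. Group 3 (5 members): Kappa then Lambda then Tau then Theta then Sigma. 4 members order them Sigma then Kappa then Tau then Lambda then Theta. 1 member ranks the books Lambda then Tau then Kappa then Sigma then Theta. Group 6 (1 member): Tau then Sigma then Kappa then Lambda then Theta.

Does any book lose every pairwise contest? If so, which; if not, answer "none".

Sigma

Pairwise majorities:
Lambda–Theta: Lambda 21–0.
Lambda vs Sigma: 16 to 5, Lambda.
Lambda vs Kappa: Lambda is ranked higher on 4+1 = 5 ballots, Kappa on 16. Kappa wins 16–5.
Lambda–Tau: Tau 11–10.
Theta vs Sigma: Theta preferred on 6+5 = 11 ballots; Theta wins 11–10.
Theta vs Kappa: Theta is ranked higher on 0 ballots, Kappa on 21. Kappa wins 21–0.
Theta vs Tau: Tau wins 21–0.
Sigma vs Kappa: 5 to 16, Kappa.
Sigma vs Tau: Tau, 17–4.
Kappa vs Tau: Kappa is ranked higher on 6+4+5+4 = 19 ballots, Tau on 2. Kappa wins 19–2.
Sigma is beaten in every head-to-head and is the Condorcet loser.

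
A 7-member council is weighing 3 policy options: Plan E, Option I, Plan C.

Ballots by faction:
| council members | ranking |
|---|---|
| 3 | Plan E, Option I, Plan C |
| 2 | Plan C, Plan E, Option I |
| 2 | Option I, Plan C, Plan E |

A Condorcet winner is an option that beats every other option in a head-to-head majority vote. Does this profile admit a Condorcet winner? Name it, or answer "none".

Head-to-head results (7 council members):
Plan E vs Option I: 3+2 = 5 for Plan E, 2 for Option I — Plan E by 5–2.
Plan E vs Plan C: 3 to 4, Plan C.
Option I vs Plan C: 5 to 2, Option I.
No option is unbeaten: Plan E loses to Plan C; Option I loses to Plan E; Plan C loses to Option I. In particular Plan E beats Option I beats Plan C beats Plan E is a majority cycle — no Condorcet winner exists.

none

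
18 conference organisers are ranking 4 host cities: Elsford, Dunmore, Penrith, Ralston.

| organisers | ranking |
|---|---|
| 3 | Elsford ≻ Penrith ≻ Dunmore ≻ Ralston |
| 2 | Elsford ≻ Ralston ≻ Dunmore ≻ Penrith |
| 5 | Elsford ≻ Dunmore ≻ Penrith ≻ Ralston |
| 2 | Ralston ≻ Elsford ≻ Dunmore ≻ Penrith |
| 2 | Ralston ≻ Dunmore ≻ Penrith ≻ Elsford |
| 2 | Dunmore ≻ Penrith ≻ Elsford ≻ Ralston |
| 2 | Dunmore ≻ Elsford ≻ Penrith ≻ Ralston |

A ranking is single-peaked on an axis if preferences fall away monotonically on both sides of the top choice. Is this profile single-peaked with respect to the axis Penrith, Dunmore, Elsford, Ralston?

no

Axis positions: Penrith=1, Dunmore=2, Elsford=3, Ralston=4.
Ballot type 1: ranking walks positions 3-1-2-4; Penrith is ranked above Dunmore even though Dunmore lies between Penrith and the peak Elsford on the axis — preferences dip and rise again. Not single-peaked.
Ballot type 2 (peak Elsford at position 3): ranking walks positions 3-4-2-1, expanding outward from the peak — single-peaked.
Ballot type 3 (peak Elsford at position 3): ranking walks positions 3-2-1-4, expanding outward from the peak — single-peaked.
Ballot type 4 (peak Ralston at position 4): ranking walks positions 4-3-2-1, expanding outward from the peak — single-peaked.
Ballot type 5: ranking walks positions 4-2-1-3; Dunmore is ranked above Elsford even though Elsford lies between Dunmore and the peak Ralston on the axis — preferences dip and rise again. Not single-peaked.
Ballot type 6 (peak Dunmore at position 2): ranking walks positions 2-1-3-4, expanding outward from the peak — single-peaked.
Ballot type 7 (peak Dunmore at position 2): ranking walks positions 2-3-1-4, expanding outward from the peak — single-peaked.
Ballot type 1 violates single-peakedness, so the profile is not single-peaked on this axis.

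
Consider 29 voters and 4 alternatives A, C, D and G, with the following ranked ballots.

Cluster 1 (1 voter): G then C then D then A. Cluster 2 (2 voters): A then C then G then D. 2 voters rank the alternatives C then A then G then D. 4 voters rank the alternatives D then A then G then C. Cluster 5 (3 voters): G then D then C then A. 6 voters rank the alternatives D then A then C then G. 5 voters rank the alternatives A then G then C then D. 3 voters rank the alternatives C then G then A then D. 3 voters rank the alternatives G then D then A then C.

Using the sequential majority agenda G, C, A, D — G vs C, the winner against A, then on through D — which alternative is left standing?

D

Round 1: G vs C — 16–13, G advances.
Round 2: G vs A — 10–19, A advances.
Round 3: A vs D — 12–17, D advances.
The agenda winner is D.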